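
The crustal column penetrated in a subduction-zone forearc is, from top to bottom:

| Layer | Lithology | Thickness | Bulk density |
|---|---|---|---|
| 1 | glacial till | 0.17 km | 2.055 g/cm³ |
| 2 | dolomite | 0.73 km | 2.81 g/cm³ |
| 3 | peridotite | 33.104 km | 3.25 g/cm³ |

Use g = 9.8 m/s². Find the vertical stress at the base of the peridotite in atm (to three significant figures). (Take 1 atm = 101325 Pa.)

glacial till: 2055 kg/m³ × 9.8 m/s² × 170 m = 3.424×10^6 Pa = 33.79 atm
dolomite: 2810 kg/m³ × 9.8 m/s² × 730 m = 2.010×10^7 Pa = 198.4 atm
peridotite: 3250 kg/m³ × 9.8 m/s² × 33104 m = 1.054×10^9 Pa = 10406 atm
Total = 33.79 + 198.4 + 10406 = 10638 atm

10600 atm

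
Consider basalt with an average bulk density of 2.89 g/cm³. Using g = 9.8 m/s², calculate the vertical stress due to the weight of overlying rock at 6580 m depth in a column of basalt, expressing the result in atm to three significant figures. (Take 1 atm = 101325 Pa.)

basalt: 2890 kg/m³ × 9.8 m/s² × 6580 m = 1.864×10^8 Pa = 1839 atm

1840 atm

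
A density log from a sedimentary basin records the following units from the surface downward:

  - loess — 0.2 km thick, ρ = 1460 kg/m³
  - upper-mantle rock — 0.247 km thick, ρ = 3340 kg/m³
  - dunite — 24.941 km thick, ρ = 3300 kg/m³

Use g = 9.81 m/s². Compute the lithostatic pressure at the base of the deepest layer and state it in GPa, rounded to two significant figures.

loess: 1460 kg/m³ × 9.81 m/s² × 200 m = 2.865×10^6 Pa = 2.865×10^-3 GPa
upper-mantle rock: 3340 kg/m³ × 9.81 m/s² × 247 m = 8.093×10^6 Pa = 8.093×10^-3 GPa
dunite: 3300 kg/m³ × 9.81 m/s² × 24941 m = 8.074×10^8 Pa = 0.8074 GPa
Total = 2.865×10^-3 + 8.093×10^-3 + 0.8074 = 0.81837 GPa

0.82 GPa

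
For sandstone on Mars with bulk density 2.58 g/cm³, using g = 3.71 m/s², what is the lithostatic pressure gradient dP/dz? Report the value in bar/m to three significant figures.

dP/dz = ρg = 2580 kg/m³ × 3.71 m/s² = 9571.8 Pa/m
= 9571.8 Pa/m × (1 bar/m / 1.0000×10^5 Pa/m) = 0.095718 bar/m

0.0957 bar/m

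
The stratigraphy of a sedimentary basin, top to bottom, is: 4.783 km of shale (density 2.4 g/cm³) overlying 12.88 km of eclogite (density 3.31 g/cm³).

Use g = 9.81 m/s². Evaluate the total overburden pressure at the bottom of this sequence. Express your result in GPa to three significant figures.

shale: 2400 kg/m³ × 9.81 m/s² × 4783 m = 1.126×10^8 Pa = 0.1126 GPa
eclogite: 3310 kg/m³ × 9.81 m/s² × 12880 m = 4.182×10^8 Pa = 0.4182 GPa
Total = 0.1126 + 0.4182 = 0.53084 GPa

0.531 GPa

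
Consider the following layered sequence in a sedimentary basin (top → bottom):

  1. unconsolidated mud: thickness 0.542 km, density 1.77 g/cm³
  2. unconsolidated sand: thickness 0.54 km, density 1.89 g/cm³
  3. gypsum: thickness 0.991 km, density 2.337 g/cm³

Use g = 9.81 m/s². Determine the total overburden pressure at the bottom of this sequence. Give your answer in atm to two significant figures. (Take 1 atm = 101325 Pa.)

420 atm

unconsolidated mud: 1770 kg/m³ × 9.81 m/s² × 542 m = 9.411×10^6 Pa = 92.88 atm
unconsolidated sand: 1890 kg/m³ × 9.81 m/s² × 540 m = 1.001×10^7 Pa = 98.81 atm
gypsum: 2337 kg/m³ × 9.81 m/s² × 991 m = 2.272×10^7 Pa = 224.2 atm
Total = 92.88 + 98.81 + 224.2 = 415.92 atm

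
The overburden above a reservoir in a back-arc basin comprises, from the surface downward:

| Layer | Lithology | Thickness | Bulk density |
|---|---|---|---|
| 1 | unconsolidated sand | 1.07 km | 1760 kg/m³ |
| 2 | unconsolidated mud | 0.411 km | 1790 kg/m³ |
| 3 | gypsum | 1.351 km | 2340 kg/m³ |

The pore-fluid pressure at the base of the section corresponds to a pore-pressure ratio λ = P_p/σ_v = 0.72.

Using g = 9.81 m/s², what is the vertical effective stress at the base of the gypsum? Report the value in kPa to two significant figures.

Overburden (lithostatic) stress σ_v:
unconsolidated sand: 1760 kg/m³ × 9.81 m/s² × 1070 m = 1.847×10^7 Pa = 18.47 MPa
unconsolidated mud: 1790 kg/m³ × 9.81 m/s² × 411 m = 7.217×10^6 Pa = 7.217 MPa
gypsum: 2340 kg/m³ × 9.81 m/s² × 1351 m = 3.101×10^7 Pa = 31.01 MPa
Total = 18.47 + 7.217 + 31.01 = 56.704 MPa
Pore pressure P_p = λ·σ_v = 0.72 × 56.70 MPa = 40.83 MPa
Effective stress σ' = σ_v − P_p = 56.70 − 40.83 = 15.877 MPa = 15877 kPa

16000 kPa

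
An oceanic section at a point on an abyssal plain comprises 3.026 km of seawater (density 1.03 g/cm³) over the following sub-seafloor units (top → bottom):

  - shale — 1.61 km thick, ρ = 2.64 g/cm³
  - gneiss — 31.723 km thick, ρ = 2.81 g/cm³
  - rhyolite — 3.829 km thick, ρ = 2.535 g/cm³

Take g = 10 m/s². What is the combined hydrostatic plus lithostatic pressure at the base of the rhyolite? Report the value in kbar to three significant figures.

seawater: 1030 kg/m³ × 10 m/s² × 3026 m = 3.117×10^7 Pa = 0.3117 kbar
shale: 2640 kg/m³ × 10 m/s² × 1610 m = 4.250×10^7 Pa = 0.4250 kbar
gneiss: 2810 kg/m³ × 10 m/s² × 31723 m = 8.914×10^8 Pa = 8.914 kbar
rhyolite: 2535 kg/m³ × 10 m/s² × 3829 m = 9.707×10^7 Pa = 0.9707 kbar
Total = 0.3117 + 0.4250 + 8.914 + 0.9707 = 10.622 kbar

10.6 kbar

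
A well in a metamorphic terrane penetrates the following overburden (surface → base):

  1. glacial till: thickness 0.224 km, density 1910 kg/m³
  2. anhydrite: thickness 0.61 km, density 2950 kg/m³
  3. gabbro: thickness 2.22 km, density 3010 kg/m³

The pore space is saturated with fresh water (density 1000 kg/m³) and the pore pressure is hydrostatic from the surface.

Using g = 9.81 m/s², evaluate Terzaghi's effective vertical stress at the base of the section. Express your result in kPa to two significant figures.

Overburden (lithostatic) stress σ_v:
glacial till: 1910 kg/m³ × 9.81 m/s² × 224 m = 4.197×10^6 Pa = 4.197 MPa
anhydrite: 2950 kg/m³ × 9.81 m/s² × 610 m = 1.765×10^7 Pa = 17.65 MPa
gabbro: 3010 kg/m³ × 9.81 m/s² × 2220 m = 6.555×10^7 Pa = 65.55 MPa
Total = 4.197 + 17.65 + 65.55 = 87.403 MPa
Pore pressure P_p = 1000 kg/m³ × 9.81 m/s² × 3054 m = 2.996×10^7 Pa = 29.96 MPa
Effective stress σ' = σ_v − P_p = 87.40 − 29.96 = 57.443 MPa = 57443 kPa

57000 kPa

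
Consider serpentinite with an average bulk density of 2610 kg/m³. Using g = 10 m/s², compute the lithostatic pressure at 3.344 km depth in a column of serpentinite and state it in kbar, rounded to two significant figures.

0.87 kbar

serpentinite: 2610 kg/m³ × 10 m/s² × 3344 m = 8.728×10^7 Pa = 0.8728 kbar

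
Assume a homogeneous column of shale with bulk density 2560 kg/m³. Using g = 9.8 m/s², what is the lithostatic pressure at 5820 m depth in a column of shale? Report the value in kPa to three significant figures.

146000 kPa

shale: 2560 kg/m³ × 9.8 m/s² × 5820 m = 1.460×10^8 Pa = 1.460×10^5 kPa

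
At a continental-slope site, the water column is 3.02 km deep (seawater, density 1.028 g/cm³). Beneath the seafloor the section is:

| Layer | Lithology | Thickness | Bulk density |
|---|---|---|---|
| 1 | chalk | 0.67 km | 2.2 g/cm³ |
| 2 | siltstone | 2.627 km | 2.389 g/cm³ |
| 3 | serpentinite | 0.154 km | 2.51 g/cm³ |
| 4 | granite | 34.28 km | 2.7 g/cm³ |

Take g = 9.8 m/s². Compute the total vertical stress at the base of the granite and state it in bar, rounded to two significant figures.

seawater: 1028 kg/m³ × 9.8 m/s² × 3020 m = 3.042×10^7 Pa = 304.2 bar
chalk: 2200 kg/m³ × 9.8 m/s² × 670 m = 1.445×10^7 Pa = 144.5 bar
siltstone: 2389 kg/m³ × 9.8 m/s² × 2627 m = 6.150×10^7 Pa = 615.0 bar
serpentinite: 2510 kg/m³ × 9.8 m/s² × 154 m = 3.788×10^6 Pa = 37.88 bar
granite: 2700 kg/m³ × 9.8 m/s² × 34280 m = 9.070×10^8 Pa = 9070 bar
Total = 304.2 + 144.5 + 615.0 + 37.88 + 9070 = 10172 bar

10000 bar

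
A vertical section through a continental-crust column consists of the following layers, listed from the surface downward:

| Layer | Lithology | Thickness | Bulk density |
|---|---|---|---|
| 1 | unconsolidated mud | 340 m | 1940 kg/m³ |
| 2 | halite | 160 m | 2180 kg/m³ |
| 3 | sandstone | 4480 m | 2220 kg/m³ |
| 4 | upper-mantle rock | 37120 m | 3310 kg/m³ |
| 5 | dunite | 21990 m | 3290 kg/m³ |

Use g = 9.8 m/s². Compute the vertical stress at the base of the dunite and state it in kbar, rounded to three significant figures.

20.2 kbar

unconsolidated mud: 1940 kg/m³ × 9.8 m/s² × 340 m = 6.464×10^6 Pa = 0.06464 kbar
halite: 2180 kg/m³ × 9.8 m/s² × 160 m = 3.418×10^6 Pa = 0.03418 kbar
sandstone: 2220 kg/m³ × 9.8 m/s² × 4480 m = 9.747×10^7 Pa = 0.9747 kbar
upper-mantle rock: 3310 kg/m³ × 9.8 m/s² × 37120 m = 1.204×10^9 Pa = 12.04 kbar
dunite: 3290 kg/m³ × 9.8 m/s² × 21990 m = 7.090×10^8 Pa = 7.090 kbar
Total = 0.06464 + 0.03418 + 0.9747 + 12.04 + 7.090 = 20.204 kbar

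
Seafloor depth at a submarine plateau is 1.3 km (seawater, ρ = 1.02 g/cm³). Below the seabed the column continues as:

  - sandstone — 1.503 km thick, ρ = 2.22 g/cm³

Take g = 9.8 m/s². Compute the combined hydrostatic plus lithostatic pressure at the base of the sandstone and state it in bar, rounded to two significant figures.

460 bar

seawater: 1020 kg/m³ × 9.8 m/s² × 1300 m = 1.299×10^7 Pa = 129.9 bar
sandstone: 2220 kg/m³ × 9.8 m/s² × 1503 m = 3.270×10^7 Pa = 327.0 bar
Total = 129.9 + 327.0 = 456.94 bar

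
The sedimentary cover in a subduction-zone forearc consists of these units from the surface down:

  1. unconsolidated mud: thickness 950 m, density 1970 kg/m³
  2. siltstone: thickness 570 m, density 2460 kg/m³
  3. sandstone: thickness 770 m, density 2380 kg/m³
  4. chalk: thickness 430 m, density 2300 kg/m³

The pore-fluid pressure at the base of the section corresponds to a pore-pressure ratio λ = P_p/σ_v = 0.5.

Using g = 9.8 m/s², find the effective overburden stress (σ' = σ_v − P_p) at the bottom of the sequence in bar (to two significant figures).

300 bar

Overburden (lithostatic) stress σ_v:
unconsolidated mud: 1970 kg/m³ × 9.8 m/s² × 950 m = 1.834×10^7 Pa = 18.34 MPa
siltstone: 2460 kg/m³ × 9.8 m/s² × 570 m = 1.374×10^7 Pa = 13.74 MPa
sandstone: 2380 kg/m³ × 9.8 m/s² × 770 m = 1.796×10^7 Pa = 17.96 MPa
chalk: 2300 kg/m³ × 9.8 m/s² × 430 m = 9.692×10^6 Pa = 9.692 MPa
Total = 18.34 + 13.74 + 17.96 + 9.692 = 59.734 MPa
Pore pressure P_p = λ·σ_v = 0.5 × 59.73 MPa = 29.87 MPa
Effective stress σ' = σ_v − P_p = 59.73 − 29.87 = 29.867 MPa = 298.67 bar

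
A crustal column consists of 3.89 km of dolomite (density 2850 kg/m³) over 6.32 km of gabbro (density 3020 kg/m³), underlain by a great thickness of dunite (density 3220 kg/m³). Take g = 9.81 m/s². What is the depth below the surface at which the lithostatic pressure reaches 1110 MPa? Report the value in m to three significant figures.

Pressure at base of upper layers: 2850×9.81×3890 + 3020×9.81×6320 = 2.960×10^8 Pa = 296.0 MPa
Remaining pressure to be supplied by dunite: 1.110×10^9 − 2.960×10^8 = 8.140×10^8 Pa
Additional depth in dunite = 8.140×10^8 Pa / (3220 kg/m³ × 9.81 m/s²) = 25769 m
Total depth = 10210 m + 25769 m = 35979 m

36000 m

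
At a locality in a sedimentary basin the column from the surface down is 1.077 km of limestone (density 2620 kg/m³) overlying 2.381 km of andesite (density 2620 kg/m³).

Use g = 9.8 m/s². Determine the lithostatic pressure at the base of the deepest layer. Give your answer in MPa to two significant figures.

limestone: 2620 kg/m³ × 9.8 m/s² × 1077 m = 2.765×10^7 Pa = 27.65 MPa
andesite: 2620 kg/m³ × 9.8 m/s² × 2381 m = 6.113×10^7 Pa = 61.13 MPa
Total = 27.65 + 61.13 = 88.788 MPa

89 MPa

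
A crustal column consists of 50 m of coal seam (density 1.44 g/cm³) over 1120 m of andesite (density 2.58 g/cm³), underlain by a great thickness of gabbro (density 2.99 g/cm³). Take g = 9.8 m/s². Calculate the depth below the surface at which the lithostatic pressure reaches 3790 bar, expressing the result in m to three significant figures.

Pressure at base of upper layers: 1440×9.8×50 + 2580×9.8×1120 = 2.902×10^7 Pa = 290.2 bar
Remaining pressure to be supplied by gabbro: 3.790×10^8 − 2.902×10^7 = 3.500×10^8 Pa
Additional depth in gabbro = 3.500×10^8 Pa / (2990 kg/m³ × 9.8 m/s²) = 11944 m
Total depth = 1170 m + 11944 m = 13114 m

13100 m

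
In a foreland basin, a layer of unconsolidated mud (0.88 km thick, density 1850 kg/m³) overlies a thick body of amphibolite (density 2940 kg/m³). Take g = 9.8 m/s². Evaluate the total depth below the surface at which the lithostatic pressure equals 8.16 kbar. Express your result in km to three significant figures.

Pressure at base of upper layers: 1850×9.8×880 = 1.595×10^7 Pa = 0.1595 kbar
Remaining pressure to be supplied by amphibolite: 8.160×10^8 − 1.595×10^7 = 8.000×10^8 Pa
Additional depth in amphibolite = 8.000×10^8 Pa / (2940 kg/m³ × 9.8 m/s²) = 27768 m
Total depth = 880 m + 27768 m = 28648 m
= 28.648 km

28.6 km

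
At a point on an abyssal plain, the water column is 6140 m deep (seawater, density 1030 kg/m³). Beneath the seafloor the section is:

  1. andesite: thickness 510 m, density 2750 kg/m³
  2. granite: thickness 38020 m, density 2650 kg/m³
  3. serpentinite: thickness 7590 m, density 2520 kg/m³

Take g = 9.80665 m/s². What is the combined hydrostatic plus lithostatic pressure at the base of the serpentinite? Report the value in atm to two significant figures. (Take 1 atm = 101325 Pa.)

seawater: 1030 kg/m³ × 9.80665 m/s² × 6140 m = 6.202×10^7 Pa = 612.1 atm
andesite: 2750 kg/m³ × 9.80665 m/s² × 510 m = 1.375×10^7 Pa = 135.7 atm
granite: 2650 kg/m³ × 9.80665 m/s² × 38020 m = 9.880×10^8 Pa = 9751 atm
serpentinite: 2520 kg/m³ × 9.80665 m/s² × 7590 m = 1.876×10^8 Pa = 1851 atm
Total = 612.1 + 135.7 + 9751 + 1851 = 12350 atm

12000 atm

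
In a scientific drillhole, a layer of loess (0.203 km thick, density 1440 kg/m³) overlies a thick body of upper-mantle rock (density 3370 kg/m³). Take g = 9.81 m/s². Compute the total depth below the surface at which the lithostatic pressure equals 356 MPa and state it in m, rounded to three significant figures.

Pressure at base of upper layers: 1440×9.81×203 = 2.868×10^6 Pa = 2.868 MPa
Remaining pressure to be supplied by upper-mantle rock: 3.560×10^8 − 2.868×10^6 = 3.531×10^8 Pa
Additional depth in upper-mantle rock = 3.531×10^8 Pa / (3370 kg/m³ × 9.81 m/s²) = 10682 m
Total depth = 203 m + 10682 m = 10885 m

10900 m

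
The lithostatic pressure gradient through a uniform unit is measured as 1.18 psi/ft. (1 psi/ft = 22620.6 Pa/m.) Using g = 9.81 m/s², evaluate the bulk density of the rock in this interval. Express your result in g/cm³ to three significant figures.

2.72 g/cm³

ρ = (dP/dz)/g = 1.18 psi/ft / 9.81 m/s² = 26692 Pa/m / 9.81 m/s² = 2720.9 kg/m³
= 2.721 g/cm³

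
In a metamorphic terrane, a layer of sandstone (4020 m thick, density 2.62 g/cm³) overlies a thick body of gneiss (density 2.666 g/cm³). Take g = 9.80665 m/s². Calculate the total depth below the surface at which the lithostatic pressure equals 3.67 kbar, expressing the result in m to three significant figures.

14100 m

Pressure at base of upper layers: 2620×9.80665×4020 = 1.033×10^8 Pa = 1.033 kbar
Remaining pressure to be supplied by gneiss: 3.670×10^8 − 1.033×10^8 = 2.637×10^8 Pa
Additional depth in gneiss = 2.637×10^8 Pa / (2666 kg/m³ × 9.80665 m/s²) = 10087 m
Total depth = 4020 m + 10087 m = 14107 m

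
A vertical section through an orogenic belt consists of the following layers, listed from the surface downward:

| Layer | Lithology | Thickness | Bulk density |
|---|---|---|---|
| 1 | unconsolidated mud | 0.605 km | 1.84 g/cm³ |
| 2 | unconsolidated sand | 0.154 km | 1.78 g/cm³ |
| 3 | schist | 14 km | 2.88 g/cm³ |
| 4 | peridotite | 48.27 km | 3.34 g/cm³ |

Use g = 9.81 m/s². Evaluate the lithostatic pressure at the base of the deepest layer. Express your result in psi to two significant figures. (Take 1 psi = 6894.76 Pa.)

290000 psi

unconsolidated mud: 1840 kg/m³ × 9.81 m/s² × 605 m = 1.092×10^7 Pa = 1584 psi
unconsolidated sand: 1780 kg/m³ × 9.81 m/s² × 154 m = 2.689×10^6 Pa = 390.0 psi
schist: 2880 kg/m³ × 9.81 m/s² × 14000 m = 3.955×10^8 Pa = 57368 psi
peridotite: 3340 kg/m³ × 9.81 m/s² × 48270 m = 1.582×10^9 Pa = 2.294×10^5 psi
Total = 1584 + 390.0 + 57368 + 2.294×10^5 = 2.8873×10^5 psi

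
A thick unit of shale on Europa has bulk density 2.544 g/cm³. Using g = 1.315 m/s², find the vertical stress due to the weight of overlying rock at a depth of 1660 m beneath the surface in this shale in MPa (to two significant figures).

5.6 MPa

shale: 2544 kg/m³ × 1.315 m/s² × 1660 m = 5.553×10^6 Pa = 5.553 MPa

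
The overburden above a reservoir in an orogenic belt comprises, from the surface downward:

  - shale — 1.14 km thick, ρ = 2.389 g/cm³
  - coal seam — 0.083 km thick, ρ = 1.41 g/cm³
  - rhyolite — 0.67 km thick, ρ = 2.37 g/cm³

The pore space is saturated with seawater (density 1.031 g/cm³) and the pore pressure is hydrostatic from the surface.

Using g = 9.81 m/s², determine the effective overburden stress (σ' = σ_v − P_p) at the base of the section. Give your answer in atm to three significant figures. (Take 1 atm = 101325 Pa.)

240 atm

Overburden (lithostatic) stress σ_v:
shale: 2389 kg/m³ × 9.81 m/s² × 1140 m = 2.672×10^7 Pa = 26.72 MPa
coal seam: 1410 kg/m³ × 9.81 m/s² × 83 m = 1.148×10^6 Pa = 1.148 MPa
rhyolite: 2370 kg/m³ × 9.81 m/s² × 670 m = 1.558×10^7 Pa = 15.58 MPa
Total = 26.72 + 1.148 + 15.58 = 43.443 MPa
Pore pressure P_p = 1031 kg/m³ × 9.81 m/s² × 1893 m = 1.915×10^7 Pa = 19.15 MPa
Effective stress σ' = σ_v − P_p = 43.44 − 19.15 = 24.296 MPa = 239.79 atm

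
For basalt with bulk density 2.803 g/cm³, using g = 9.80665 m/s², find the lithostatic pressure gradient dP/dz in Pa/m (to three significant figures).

dP/dz = ρg = 2803 kg/m³ × 9.80665 m/s² = 27488 Pa/m

27500 Pa/m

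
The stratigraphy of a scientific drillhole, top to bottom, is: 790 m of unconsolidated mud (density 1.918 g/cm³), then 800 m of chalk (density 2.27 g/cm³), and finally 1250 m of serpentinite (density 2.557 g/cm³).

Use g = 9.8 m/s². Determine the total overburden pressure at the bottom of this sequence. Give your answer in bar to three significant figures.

640 bar

unconsolidated mud: 1918 kg/m³ × 9.8 m/s² × 790 m = 1.485×10^7 Pa = 148.5 bar
chalk: 2270 kg/m³ × 9.8 m/s² × 800 m = 1.780×10^7 Pa = 178.0 bar
serpentinite: 2557 kg/m³ × 9.8 m/s² × 1250 m = 3.132×10^7 Pa = 313.2 bar
Total = 148.5 + 178.0 + 313.2 = 639.69 bar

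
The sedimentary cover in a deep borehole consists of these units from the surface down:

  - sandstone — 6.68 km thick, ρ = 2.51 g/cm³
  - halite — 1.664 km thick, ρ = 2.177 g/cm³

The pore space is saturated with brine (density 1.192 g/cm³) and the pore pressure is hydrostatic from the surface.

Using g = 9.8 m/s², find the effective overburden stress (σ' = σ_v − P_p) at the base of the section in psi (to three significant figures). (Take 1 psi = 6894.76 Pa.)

14800 psi

Overburden (lithostatic) stress σ_v:
sandstone: 2510 kg/m³ × 9.8 m/s² × 6680 m = 1.643×10^8 Pa = 164.3 MPa
halite: 2177 kg/m³ × 9.8 m/s² × 1664 m = 3.550×10^7 Pa = 35.50 MPa
Total = 164.3 + 35.50 = 199.82 MPa
Pore pressure P_p = 1192 kg/m³ × 9.8 m/s² × 8344 m = 9.747×10^7 Pa = 97.47 MPa
Effective stress σ' = σ_v − P_p = 199.8 − 97.47 = 102.34 MPa = 14844 psi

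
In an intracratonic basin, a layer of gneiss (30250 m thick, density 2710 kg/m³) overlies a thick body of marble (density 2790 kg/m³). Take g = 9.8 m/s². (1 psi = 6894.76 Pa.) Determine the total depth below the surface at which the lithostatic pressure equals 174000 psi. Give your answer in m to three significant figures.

44700 m

Pressure at base of upper layers: 2710×9.8×30250 = 8.034×10^8 Pa = 1.165×10^5 psi
Remaining pressure to be supplied by marble: 1.200×10^9 − 8.034×10^8 = 3.963×10^8 Pa
Additional depth in marble = 3.963×10^8 Pa / (2790 kg/m³ × 9.8 m/s²) = 14494 m
Total depth = 30250 m + 14494 m = 44744 m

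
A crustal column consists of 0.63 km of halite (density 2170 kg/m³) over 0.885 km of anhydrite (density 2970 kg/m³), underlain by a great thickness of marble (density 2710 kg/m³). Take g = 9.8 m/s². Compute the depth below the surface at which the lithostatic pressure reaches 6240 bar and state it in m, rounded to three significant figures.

Pressure at base of upper layers: 2170×9.8×630 + 2970×9.8×885 = 3.916×10^7 Pa = 391.6 bar
Remaining pressure to be supplied by marble: 6.240×10^8 − 3.916×10^7 = 5.848×10^8 Pa
Additional depth in marble = 5.848×10^8 Pa / (2710 kg/m³ × 9.8 m/s²) = 22021 m
Total depth = 1515 m + 22021 m = 23536 m

23500 m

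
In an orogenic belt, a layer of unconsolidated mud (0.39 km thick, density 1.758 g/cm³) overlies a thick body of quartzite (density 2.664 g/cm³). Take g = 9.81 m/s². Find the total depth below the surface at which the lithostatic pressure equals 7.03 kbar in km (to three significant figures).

27.0 km

Pressure at base of upper layers: 1758×9.81×390 = 6.726×10^6 Pa = 0.06726 kbar
Remaining pressure to be supplied by quartzite: 7.030×10^8 − 6.726×10^6 = 6.963×10^8 Pa
Additional depth in quartzite = 6.963×10^8 Pa / (2664 kg/m³ × 9.81 m/s²) = 26643 m
Total depth = 390 m + 26643 m = 27033 m
= 27.033 km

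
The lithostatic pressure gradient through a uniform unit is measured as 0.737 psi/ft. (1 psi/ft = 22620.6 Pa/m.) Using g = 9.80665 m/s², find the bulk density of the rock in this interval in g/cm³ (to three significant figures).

1.70 g/cm³

ρ = (dP/dz)/g = 0.737 psi/ft / 9.80665 m/s² = 16671 Pa/m / 9.80665 m/s² = 1700.0 kg/m³
= 1.700 g/cm³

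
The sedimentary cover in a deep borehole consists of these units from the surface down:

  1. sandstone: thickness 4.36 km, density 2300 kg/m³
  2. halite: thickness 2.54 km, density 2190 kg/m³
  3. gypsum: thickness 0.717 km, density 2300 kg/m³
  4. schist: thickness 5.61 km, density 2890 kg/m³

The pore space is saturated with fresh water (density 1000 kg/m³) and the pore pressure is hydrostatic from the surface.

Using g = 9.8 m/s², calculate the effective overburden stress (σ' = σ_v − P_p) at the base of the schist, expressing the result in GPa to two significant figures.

0.20 GPa

Overburden (lithostatic) stress σ_v:
sandstone: 2300 kg/m³ × 9.8 m/s² × 4360 m = 9.827×10^7 Pa = 98.27 MPa
halite: 2190 kg/m³ × 9.8 m/s² × 2540 m = 5.451×10^7 Pa = 54.51 MPa
gypsum: 2300 kg/m³ × 9.8 m/s² × 717 m = 1.616×10^7 Pa = 16.16 MPa
schist: 2890 kg/m³ × 9.8 m/s² × 5610 m = 1.589×10^8 Pa = 158.9 MPa
Total = 98.27 + 54.51 + 16.16 + 158.9 = 327.84 MPa
Pore pressure P_p = 1000 kg/m³ × 9.8 m/s² × 13227 m = 1.296×10^8 Pa = 129.6 MPa
Effective stress σ' = σ_v − P_p = 327.8 − 129.6 = 198.21 MPa = 0.19821 GPa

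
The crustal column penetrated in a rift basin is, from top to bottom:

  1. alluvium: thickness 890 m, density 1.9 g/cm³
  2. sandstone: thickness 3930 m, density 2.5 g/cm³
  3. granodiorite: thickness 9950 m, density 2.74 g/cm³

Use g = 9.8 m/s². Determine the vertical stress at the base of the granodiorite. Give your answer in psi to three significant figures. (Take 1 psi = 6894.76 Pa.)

55100 psi

alluvium: 1900 kg/m³ × 9.8 m/s² × 890 m = 1.657×10^7 Pa = 2404 psi
sandstone: 2500 kg/m³ × 9.8 m/s² × 3930 m = 9.629×10^7 Pa = 13965 psi
granodiorite: 2740 kg/m³ × 9.8 m/s² × 9950 m = 2.672×10^8 Pa = 38751 psi
Total = 2404 + 13965 + 38751 = 55119 psi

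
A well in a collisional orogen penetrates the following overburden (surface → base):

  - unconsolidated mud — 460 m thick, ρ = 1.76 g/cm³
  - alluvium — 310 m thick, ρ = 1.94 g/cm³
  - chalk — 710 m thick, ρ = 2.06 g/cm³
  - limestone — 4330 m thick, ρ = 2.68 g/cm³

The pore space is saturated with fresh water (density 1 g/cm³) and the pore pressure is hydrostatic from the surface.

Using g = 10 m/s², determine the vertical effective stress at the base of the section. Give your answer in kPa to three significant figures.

Overburden (lithostatic) stress σ_v:
unconsolidated mud: 1760 kg/m³ × 10 m/s² × 460 m = 8.096×10^6 Pa = 8.096 MPa
alluvium: 1940 kg/m³ × 10 m/s² × 310 m = 6.014×10^6 Pa = 6.014 MPa
chalk: 2060 kg/m³ × 10 m/s² × 710 m = 1.463×10^7 Pa = 14.63 MPa
limestone: 2680 kg/m³ × 10 m/s² × 4330 m = 1.160×10^8 Pa = 116.0 MPa
Total = 8.096 + 6.014 + 14.63 + 116.0 = 144.78 MPa
Pore pressure P_p = 1000 kg/m³ × 10 m/s² × 5810 m = 5.810×10^7 Pa = 58.10 MPa
Effective stress σ' = σ_v − P_p = 144.8 − 58.10 = 86.680 MPa = 86680 kPa

86700 kPa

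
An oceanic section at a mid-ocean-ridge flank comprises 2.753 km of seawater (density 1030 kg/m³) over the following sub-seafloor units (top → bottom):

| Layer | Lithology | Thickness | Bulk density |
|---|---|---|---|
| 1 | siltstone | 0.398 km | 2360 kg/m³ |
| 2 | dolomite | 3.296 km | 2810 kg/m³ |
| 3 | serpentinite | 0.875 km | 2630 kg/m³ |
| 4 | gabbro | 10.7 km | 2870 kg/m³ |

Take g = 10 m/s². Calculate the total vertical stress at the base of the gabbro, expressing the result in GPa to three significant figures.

0.460 GPa

seawater: 1030 kg/m³ × 10 m/s² × 2753 m = 2.836×10^7 Pa = 0.02836 GPa
siltstone: 2360 kg/m³ × 10 m/s² × 398 m = 9.393×10^6 Pa = 9.393×10^-3 GPa
dolomite: 2810 kg/m³ × 10 m/s² × 3296 m = 9.262×10^7 Pa = 0.09262 GPa
serpentinite: 2630 kg/m³ × 10 m/s² × 875 m = 2.301×10^7 Pa = 0.02301 GPa
gabbro: 2870 kg/m³ × 10 m/s² × 10700 m = 3.071×10^8 Pa = 0.3071 GPa
Total = 0.02836 + 9.393×10^-3 + 0.09262 + 0.02301 + 0.3071 = 0.46047 GPa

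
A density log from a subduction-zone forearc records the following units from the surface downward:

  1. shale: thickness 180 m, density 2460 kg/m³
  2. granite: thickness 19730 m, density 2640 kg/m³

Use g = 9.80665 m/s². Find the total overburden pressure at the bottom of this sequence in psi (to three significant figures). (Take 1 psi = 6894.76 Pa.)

shale: 2460 kg/m³ × 9.80665 m/s² × 180 m = 4.342×10^6 Pa = 629.8 psi
granite: 2640 kg/m³ × 9.80665 m/s² × 19730 m = 5.108×10^8 Pa = 74085 psi
Total = 629.8 + 74085 = 74715 psi

74700 psi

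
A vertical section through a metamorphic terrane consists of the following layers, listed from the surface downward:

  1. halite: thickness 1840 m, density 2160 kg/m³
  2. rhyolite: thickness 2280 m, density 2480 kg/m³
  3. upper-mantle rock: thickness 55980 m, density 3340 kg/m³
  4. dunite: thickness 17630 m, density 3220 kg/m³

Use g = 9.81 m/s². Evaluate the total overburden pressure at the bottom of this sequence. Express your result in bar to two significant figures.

25000 bar

halite: 2160 kg/m³ × 9.81 m/s² × 1840 m = 3.899×10^7 Pa = 389.9 bar
rhyolite: 2480 kg/m³ × 9.81 m/s² × 2280 m = 5.547×10^7 Pa = 554.7 bar
upper-mantle rock: 3340 kg/m³ × 9.81 m/s² × 55980 m = 1.834×10^9 Pa = 18342 bar
dunite: 3220 kg/m³ × 9.81 m/s² × 17630 m = 5.569×10^8 Pa = 5569 bar
Total = 389.9 + 554.7 + 18342 + 5569 = 24856 bar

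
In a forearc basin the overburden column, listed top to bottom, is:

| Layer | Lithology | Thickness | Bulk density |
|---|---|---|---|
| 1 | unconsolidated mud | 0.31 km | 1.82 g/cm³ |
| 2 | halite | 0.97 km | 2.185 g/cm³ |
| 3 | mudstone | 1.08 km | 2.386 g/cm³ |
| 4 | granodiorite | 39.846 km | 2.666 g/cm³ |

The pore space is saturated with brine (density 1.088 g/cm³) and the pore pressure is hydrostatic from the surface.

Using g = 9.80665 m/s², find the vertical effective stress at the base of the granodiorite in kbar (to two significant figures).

Overburden (lithostatic) stress σ_v:
unconsolidated mud: 1820 kg/m³ × 9.80665 m/s² × 310 m = 5.533×10^6 Pa = 5.533 MPa
halite: 2185 kg/m³ × 9.80665 m/s² × 970 m = 2.078×10^7 Pa = 20.78 MPa
mudstone: 2386 kg/m³ × 9.80665 m/s² × 1080 m = 2.527×10^7 Pa = 25.27 MPa
granodiorite: 2666 kg/m³ × 9.80665 m/s² × 39846 m = 1.042×10^9 Pa = 1042 MPa
Total = 5.533 + 20.78 + 25.27 + 1042 = 1093.3 MPa
Pore pressure P_p = 1088 kg/m³ × 9.80665 m/s² × 42206 m = 4.503×10^8 Pa = 450.3 MPa
Effective stress σ' = σ_v − P_p = 1093 − 450.3 = 643.02 MPa = 6.4302 kbar

6.4 kbar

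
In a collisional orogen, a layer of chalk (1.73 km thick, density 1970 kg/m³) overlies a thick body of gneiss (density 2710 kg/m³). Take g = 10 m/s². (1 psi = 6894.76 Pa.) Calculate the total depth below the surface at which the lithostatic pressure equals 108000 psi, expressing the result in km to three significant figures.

Pressure at base of upper layers: 1970×10×1730 = 3.408×10^7 Pa = 4943 psi
Remaining pressure to be supplied by gneiss: 7.446×10^8 − 3.408×10^7 = 7.106×10^8 Pa
Additional depth in gneiss = 7.106×10^8 Pa / (2710 kg/m³ × 10 m/s²) = 26220 m
Total depth = 1730 m + 26220 m = 27950 m
= 27.950 km

27.9 km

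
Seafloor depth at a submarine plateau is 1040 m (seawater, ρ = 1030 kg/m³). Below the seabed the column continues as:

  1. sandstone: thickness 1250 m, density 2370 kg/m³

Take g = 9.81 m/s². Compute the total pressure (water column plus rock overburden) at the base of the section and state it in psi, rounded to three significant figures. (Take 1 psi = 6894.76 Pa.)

5740 psi

seawater: 1030 kg/m³ × 9.81 m/s² × 1040 m = 1.051×10^7 Pa = 1524 psi
sandstone: 2370 kg/m³ × 9.81 m/s² × 1250 m = 2.906×10^7 Pa = 4215 psi
Total = 1524 + 4215 = 5739.2 psi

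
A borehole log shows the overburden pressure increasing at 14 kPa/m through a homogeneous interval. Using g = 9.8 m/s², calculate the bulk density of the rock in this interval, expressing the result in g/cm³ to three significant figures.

1.43 g/cm³

ρ = (dP/dz)/g = 14 kPa/m / 9.8 m/s² = 14000 Pa/m / 9.8 m/s² = 1428.6 kg/m³
= 1.429 g/cm³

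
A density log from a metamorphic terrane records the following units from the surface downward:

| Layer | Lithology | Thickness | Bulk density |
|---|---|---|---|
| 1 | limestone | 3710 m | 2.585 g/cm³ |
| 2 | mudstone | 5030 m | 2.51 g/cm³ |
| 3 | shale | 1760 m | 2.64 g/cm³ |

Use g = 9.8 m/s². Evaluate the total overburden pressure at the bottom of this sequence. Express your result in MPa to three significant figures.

263 MPa

limestone: 2585 kg/m³ × 9.8 m/s² × 3710 m = 9.399×10^7 Pa = 93.99 MPa
mudstone: 2510 kg/m³ × 9.8 m/s² × 5030 m = 1.237×10^8 Pa = 123.7 MPa
shale: 2640 kg/m³ × 9.8 m/s² × 1760 m = 4.553×10^7 Pa = 45.53 MPa
Total = 93.99 + 123.7 + 45.53 = 263.25 MPa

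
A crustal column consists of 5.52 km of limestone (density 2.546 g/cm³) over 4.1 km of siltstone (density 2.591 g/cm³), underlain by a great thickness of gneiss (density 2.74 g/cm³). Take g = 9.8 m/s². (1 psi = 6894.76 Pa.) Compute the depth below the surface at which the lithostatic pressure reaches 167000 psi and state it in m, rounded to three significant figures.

43500 m

Pressure at base of upper layers: 2546×9.8×5520 + 2591×9.8×4100 = 2.418×10^8 Pa = 35075 psi
Remaining pressure to be supplied by gneiss: 1.151×10^9 − 2.418×10^8 = 9.096×10^8 Pa
Additional depth in gneiss = 9.096×10^8 Pa / (2740 kg/m³ × 9.8 m/s²) = 33874 m
Total depth = 9620 m + 33874 m = 43494 m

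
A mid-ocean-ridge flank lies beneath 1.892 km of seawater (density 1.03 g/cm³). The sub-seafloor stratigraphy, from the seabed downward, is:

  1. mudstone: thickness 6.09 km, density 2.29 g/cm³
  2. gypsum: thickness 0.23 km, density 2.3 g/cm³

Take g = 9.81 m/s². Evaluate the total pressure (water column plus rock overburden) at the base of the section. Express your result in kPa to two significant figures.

160000 kPa

seawater: 1030 kg/m³ × 9.81 m/s² × 1892 m = 1.912×10^7 Pa = 19117 kPa
mudstone: 2290 kg/m³ × 9.81 m/s² × 6090 m = 1.368×10^8 Pa = 1.368×10^5 kPa
gypsum: 2300 kg/m³ × 9.81 m/s² × 230 m = 5.189×10^6 Pa = 5189 kPa
Total = 19117 + 1.368×10^5 + 5189 = 1.6112×10^5 kPa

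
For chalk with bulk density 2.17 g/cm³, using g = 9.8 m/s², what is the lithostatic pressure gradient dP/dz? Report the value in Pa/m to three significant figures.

dP/dz = ρg = 2170 kg/m³ × 9.8 m/s² = 21266 Pa/m

21300 Pa/m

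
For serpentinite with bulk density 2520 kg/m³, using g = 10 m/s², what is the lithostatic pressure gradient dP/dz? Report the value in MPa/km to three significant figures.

25.2 MPa/km

dP/dz = ρg = 2520 kg/m³ × 10 m/s² = 25200 Pa/m
= 25200 Pa/m × (1 MPa/km / 1000.0 Pa/m) = 25.200 MPa/km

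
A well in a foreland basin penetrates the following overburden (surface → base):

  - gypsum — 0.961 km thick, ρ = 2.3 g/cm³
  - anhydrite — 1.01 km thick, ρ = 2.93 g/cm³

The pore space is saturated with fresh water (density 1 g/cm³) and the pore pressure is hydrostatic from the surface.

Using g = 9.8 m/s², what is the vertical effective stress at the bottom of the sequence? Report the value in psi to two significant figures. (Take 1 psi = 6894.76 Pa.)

Overburden (lithostatic) stress σ_v:
gypsum: 2300 kg/m³ × 9.8 m/s² × 961 m = 2.166×10^7 Pa = 21.66 MPa
anhydrite: 2930 kg/m³ × 9.8 m/s² × 1010 m = 2.900×10^7 Pa = 29.00 MPa
Total = 21.66 + 29.00 = 50.662 MPa
Pore pressure P_p = 1000 kg/m³ × 9.8 m/s² × 1971 m = 1.932×10^7 Pa = 19.32 MPa
Effective stress σ' = σ_v − P_p = 50.66 − 19.32 = 31.346 MPa = 4546.4 psi

4500 psi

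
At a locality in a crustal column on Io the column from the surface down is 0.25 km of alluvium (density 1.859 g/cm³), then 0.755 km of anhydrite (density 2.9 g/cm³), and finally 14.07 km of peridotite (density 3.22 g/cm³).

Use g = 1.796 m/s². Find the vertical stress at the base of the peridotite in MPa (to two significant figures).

alluvium: 1859 kg/m³ × 1.796 m/s² × 250 m = 8.347×10^5 Pa = 0.8347 MPa
anhydrite: 2900 kg/m³ × 1.796 m/s² × 755 m = 3.932×10^6 Pa = 3.932 MPa
peridotite: 3220 kg/m³ × 1.796 m/s² × 14070 m = 8.137×10^7 Pa = 81.37 MPa
Total = 0.8347 + 3.932 + 81.37 = 86.136 MPa

86 MPa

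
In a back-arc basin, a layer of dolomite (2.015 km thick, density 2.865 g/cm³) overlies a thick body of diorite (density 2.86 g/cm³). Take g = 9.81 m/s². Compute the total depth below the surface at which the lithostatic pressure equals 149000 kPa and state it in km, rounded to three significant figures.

Pressure at base of upper layers: 2865×9.81×2015 = 5.663×10^7 Pa = 56633 kPa
Remaining pressure to be supplied by diorite: 1.490×10^8 − 5.663×10^7 = 9.237×10^7 Pa
Additional depth in diorite = 9.237×10^7 Pa / (2860 kg/m³ × 9.81 m/s²) = 3292.2 m
Total depth = 2015 m + 3292.2 m = 5307.2 m
= 5.3072 km

5.31 km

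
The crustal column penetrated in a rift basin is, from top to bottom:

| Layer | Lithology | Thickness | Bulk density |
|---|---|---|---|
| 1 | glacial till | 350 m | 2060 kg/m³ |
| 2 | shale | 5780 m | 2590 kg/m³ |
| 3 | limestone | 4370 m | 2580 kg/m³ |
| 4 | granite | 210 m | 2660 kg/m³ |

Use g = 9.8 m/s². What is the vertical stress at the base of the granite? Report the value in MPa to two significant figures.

glacial till: 2060 kg/m³ × 9.8 m/s² × 350 m = 7.066×10^6 Pa = 7.066 MPa
shale: 2590 kg/m³ × 9.8 m/s² × 5780 m = 1.467×10^8 Pa = 146.7 MPa
limestone: 2580 kg/m³ × 9.8 m/s² × 4370 m = 1.105×10^8 Pa = 110.5 MPa
granite: 2660 kg/m³ × 9.8 m/s² × 210 m = 5.474×10^6 Pa = 5.474 MPa
Total = 7.066 + 146.7 + 110.5 + 5.474 = 269.74 MPa

270 MPa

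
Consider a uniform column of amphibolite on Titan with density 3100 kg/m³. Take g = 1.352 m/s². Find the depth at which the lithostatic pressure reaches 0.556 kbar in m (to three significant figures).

h = P/(ρg) = 0.556 kbar / (3100 kg/m³ × 1.352 m/s²) = 5.560×10^7 Pa / 4191.2 Pa/m = 13266 m

13300 m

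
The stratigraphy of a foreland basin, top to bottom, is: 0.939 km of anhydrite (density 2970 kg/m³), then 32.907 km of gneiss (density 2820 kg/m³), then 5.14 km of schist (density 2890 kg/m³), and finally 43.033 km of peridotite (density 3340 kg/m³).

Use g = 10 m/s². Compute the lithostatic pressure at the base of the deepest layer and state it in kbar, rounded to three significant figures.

anhydrite: 2970 kg/m³ × 10 m/s² × 939 m = 2.789×10^7 Pa = 0.2789 kbar
gneiss: 2820 kg/m³ × 10 m/s² × 32907 m = 9.280×10^8 Pa = 9.280 kbar
schist: 2890 kg/m³ × 10 m/s² × 5140 m = 1.485×10^8 Pa = 1.485 kbar
peridotite: 3340 kg/m³ × 10 m/s² × 43033 m = 1.437×10^9 Pa = 14.37 kbar
Total = 0.2789 + 9.280 + 1.485 + 14.37 = 25.417 kbar

25.4 kbar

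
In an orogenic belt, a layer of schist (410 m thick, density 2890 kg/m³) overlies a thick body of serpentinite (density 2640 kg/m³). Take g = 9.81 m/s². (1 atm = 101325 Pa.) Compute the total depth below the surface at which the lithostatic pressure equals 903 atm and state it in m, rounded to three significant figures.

3490 m

Pressure at base of upper layers: 2890×9.81×410 = 1.162×10^7 Pa = 114.7 atm
Remaining pressure to be supplied by serpentinite: 9.150×10^7 − 1.162×10^7 = 7.987×10^7 Pa
Additional depth in serpentinite = 7.987×10^7 Pa / (2640 kg/m³ × 9.81 m/s²) = 3084.1 m
Total depth = 410 m + 3084.1 m = 3494.1 m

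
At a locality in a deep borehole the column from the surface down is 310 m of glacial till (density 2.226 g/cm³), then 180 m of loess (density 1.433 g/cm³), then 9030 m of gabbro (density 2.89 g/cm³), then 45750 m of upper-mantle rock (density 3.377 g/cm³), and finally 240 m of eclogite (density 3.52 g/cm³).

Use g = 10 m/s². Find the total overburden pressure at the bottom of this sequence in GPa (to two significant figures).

1.8 GPa

glacial till: 2226 kg/m³ × 10 m/s² × 310 m = 6.901×10^6 Pa = 6.901×10^-3 GPa
loess: 1433 kg/m³ × 10 m/s² × 180 m = 2.579×10^6 Pa = 2.579×10^-3 GPa
gabbro: 2890 kg/m³ × 10 m/s² × 9030 m = 2.610×10^8 Pa = 0.2610 GPa
upper-mantle rock: 3377 kg/m³ × 10 m/s² × 45750 m = 1.545×10^9 Pa = 1.545 GPa
eclogite: 3520 kg/m³ × 10 m/s² × 240 m = 8.448×10^6 Pa = 8.448×10^-3 GPa
Total = 6.901×10^-3 + 2.579×10^-3 + 0.2610 + 1.545 + 8.448×10^-3 = 1.8239 GPa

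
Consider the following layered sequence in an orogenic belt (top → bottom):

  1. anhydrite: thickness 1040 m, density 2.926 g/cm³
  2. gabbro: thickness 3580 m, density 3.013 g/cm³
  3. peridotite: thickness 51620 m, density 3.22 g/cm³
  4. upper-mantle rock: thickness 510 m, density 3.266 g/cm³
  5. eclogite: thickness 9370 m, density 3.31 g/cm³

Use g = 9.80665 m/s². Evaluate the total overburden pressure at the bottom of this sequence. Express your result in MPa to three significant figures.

2090 MPa

anhydrite: 2926 kg/m³ × 9.80665 m/s² × 1040 m = 2.984×10^7 Pa = 29.84 MPa
gabbro: 3013 kg/m³ × 9.80665 m/s² × 3580 m = 1.058×10^8 Pa = 105.8 MPa
peridotite: 3220 kg/m³ × 9.80665 m/s² × 51620 m = 1.630×10^9 Pa = 1630 MPa
upper-mantle rock: 3266 kg/m³ × 9.80665 m/s² × 510 m = 1.633×10^7 Pa = 16.33 MPa
eclogite: 3310 kg/m³ × 9.80665 m/s² × 9370 m = 3.042×10^8 Pa = 304.2 MPa
Total = 29.84 + 105.8 + 1630 + 16.33 + 304.2 = 2086.1 MPa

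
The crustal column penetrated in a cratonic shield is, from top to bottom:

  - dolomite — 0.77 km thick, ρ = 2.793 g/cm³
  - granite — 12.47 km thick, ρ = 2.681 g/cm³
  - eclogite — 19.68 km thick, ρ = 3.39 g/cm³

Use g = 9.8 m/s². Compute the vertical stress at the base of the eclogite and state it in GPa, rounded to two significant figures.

1.0 GPa

dolomite: 2793 kg/m³ × 9.8 m/s² × 770 m = 2.108×10^7 Pa = 0.02108 GPa
granite: 2681 kg/m³ × 9.8 m/s² × 12470 m = 3.276×10^8 Pa = 0.3276 GPa
eclogite: 3390 kg/m³ × 9.8 m/s² × 19680 m = 6.538×10^8 Pa = 0.6538 GPa
Total = 0.02108 + 0.3276 + 0.6538 = 1.0025 GPa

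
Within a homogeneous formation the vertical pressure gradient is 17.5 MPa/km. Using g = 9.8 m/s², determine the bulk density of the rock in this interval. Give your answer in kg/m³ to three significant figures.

1790 kg/m³

ρ = (dP/dz)/g = 17.5 MPa/km / 9.8 m/s² = 17500 Pa/m / 9.8 m/s² = 1785.7 kg/m³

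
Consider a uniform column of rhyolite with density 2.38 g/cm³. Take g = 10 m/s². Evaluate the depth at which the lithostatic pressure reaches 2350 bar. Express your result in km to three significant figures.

h = P/(ρg) = 2350 bar / (2380 kg/m³ × 10 m/s²) = 2.350×10^8 Pa / 23800 Pa/m = 9873.9 m
= 9.8739 km

9.87 km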